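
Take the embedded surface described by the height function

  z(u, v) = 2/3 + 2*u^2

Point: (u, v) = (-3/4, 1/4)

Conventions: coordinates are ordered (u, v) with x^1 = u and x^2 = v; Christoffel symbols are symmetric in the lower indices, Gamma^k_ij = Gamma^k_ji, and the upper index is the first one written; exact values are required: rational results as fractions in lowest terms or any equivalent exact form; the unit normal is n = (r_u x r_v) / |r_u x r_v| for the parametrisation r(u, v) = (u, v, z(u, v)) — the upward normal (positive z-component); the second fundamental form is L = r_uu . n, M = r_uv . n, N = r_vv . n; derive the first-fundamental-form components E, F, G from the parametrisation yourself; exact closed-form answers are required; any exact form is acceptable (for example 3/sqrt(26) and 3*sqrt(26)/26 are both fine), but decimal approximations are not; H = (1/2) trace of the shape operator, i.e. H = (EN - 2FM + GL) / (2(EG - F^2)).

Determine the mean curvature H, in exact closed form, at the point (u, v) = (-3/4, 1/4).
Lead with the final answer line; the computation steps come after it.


Answer: H = sqrt(10)/50

z_u = -3, z_v = 0, z_uu = 4, z_uv = 0, z_vv = 0
E = 10, F = 0, G = 1; answer radicand W^2 = 10
unnormalised second-form numerators: l = 4, m = 0, n = 0; L = l/sqrt(10), and similarly M = m/sqrt(W^2), N = n/sqrt(W^2)
H = (E*n - 2*F*m + G*l) / (2*(EG - F^2)*sqrt(W^2)); E*n - 2*F*m + G*l = 4, EG - F^2 = 10, so H = (1/5)/sqrt(10)


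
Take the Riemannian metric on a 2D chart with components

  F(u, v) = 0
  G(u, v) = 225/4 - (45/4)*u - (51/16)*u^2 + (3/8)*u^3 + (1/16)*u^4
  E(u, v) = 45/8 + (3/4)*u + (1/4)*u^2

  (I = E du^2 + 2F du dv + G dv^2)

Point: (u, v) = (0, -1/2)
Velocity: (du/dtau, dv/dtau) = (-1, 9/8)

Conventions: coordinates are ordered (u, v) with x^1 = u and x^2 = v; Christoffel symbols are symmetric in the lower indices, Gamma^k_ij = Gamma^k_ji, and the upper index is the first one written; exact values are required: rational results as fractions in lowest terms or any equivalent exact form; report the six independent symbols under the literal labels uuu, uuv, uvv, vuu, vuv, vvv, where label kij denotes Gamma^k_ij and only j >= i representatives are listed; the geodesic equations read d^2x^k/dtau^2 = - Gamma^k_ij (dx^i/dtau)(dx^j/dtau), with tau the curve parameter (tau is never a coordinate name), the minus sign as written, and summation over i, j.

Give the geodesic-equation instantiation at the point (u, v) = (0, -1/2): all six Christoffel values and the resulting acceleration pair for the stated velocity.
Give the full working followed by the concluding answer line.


E = 45/8, F = 0, G = 225/4 at the point
E_u = 3/4, E_v = 0, F_u = 0, F_v = 0, G_u = -45/4, G_v = 0
EG - F^2 = 10125/32;  g^inv = (32/10125) * [[225/4, 0], [0, 45/8]]
first-kind symbols [ij,l] = (1/2)(d_i g_jl + d_j g_il - d_l g_ij): [uu,u] = E_u/2 = 3/8, [uu,v] = F_u - E_v/2 = 0, [uv,u] = E_v/2 = 0, [uv,v] = G_u/2 = -45/8, [vv,u] = F_v - G_u/2 = 45/8, [vv,v] = G_v/2 = 0
Gamma^u_ij = (G*[ij,u] - F*[ij,v])/(EG - F^2), Gamma^v_ij = (E*[ij,v] - F*[ij,u])/(EG - F^2)
Gamma_uuu = 1/15, Gamma_uuv = 0, Gamma_uvv = 1, Gamma_vuu = 0, Gamma_vuv = -1/10, Gamma_vvv = 0
d^2u/dtau^2 = -(Gamma_uuu*(-1)^2 + 2*Gamma_uuv*(-1)*(9/8) + Gamma_uvv*(9/8)^2) = -1279/960
d^2v/dtau^2 = -(Gamma_vuu*(-1)^2 + 2*Gamma_vuv*(-1)*(9/8) + Gamma_vvv*(9/8)^2) = -9/40

Answer: Gamma_uuu = 1/15, Gamma_uuv = 0, Gamma_uvv = 1, Gamma_vuu = 0, Gamma_vuv = -1/10, Gamma_vvv = 0; accelerations (d^2u/dtau^2, d^2v/dtau^2) = (-1279/960, -9/40)


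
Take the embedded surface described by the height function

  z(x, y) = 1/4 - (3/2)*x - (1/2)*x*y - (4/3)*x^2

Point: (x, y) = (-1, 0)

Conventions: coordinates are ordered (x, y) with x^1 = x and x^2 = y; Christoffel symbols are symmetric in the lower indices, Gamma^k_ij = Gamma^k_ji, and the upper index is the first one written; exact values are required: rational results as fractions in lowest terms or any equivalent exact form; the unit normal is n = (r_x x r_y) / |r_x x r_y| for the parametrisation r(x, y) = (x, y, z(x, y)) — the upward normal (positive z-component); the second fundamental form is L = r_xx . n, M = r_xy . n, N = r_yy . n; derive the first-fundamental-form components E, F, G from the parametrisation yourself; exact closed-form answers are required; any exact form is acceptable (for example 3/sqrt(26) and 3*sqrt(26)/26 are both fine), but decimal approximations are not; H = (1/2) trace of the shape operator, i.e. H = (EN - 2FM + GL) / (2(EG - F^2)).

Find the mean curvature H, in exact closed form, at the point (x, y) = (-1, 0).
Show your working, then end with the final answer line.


z_x = 7/6, z_y = 1/2, z_xx = -8/3, z_xy = -1/2, z_yy = 0
E = 85/36, F = 7/12, G = 5/4; answer radicand W^2 = 47/18
unnormalised second-form numerators: l = -8/3, m = -1/2, n = 0; L = l/sqrt(47/18), and similarly M = m/sqrt(W^2), N = n/sqrt(W^2)
H = (E*n - 2*F*m + G*l) / (2*(EG - F^2)*sqrt(W^2)); E*n - 2*F*m + G*l = -11/4, EG - F^2 = 47/18, so H = (-99/188)/sqrt(47/18)

Answer: H = -297*sqrt(94)/8836


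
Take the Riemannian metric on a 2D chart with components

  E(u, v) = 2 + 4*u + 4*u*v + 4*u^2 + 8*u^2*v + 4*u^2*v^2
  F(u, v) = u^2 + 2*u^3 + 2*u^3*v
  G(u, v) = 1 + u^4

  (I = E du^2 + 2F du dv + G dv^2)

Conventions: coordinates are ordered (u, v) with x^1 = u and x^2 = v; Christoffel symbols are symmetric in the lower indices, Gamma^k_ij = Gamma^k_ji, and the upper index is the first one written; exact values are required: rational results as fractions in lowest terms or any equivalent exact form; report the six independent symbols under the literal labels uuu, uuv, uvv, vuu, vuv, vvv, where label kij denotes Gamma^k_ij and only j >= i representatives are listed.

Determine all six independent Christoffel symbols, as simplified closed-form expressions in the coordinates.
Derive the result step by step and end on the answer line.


E = 2 + 4*u + 4*u*v + 4*u^2 + 8*u^2*v + 4*u^2*v^2; F = u^2 + 2*u^3 + 2*u^3*v; G = 1 + u^4
Gamma^k_ij = (1/2) g^{kl} (d_i g_jl + d_j g_il - d_l g_ij), with g^inv = (1/(EG-F^2)) [[G, -F], [-F, E]]
first partials: E_u = 4 + 4*v + 8*u + 16*u*v + 8*u*v^2, E_v = 4*u + 8*u^2 + 8*u^2*v, F_u = 2*u + 6*u^2 + 6*u^2*v, F_v = 2*u^3, G_u = 4*u^3, G_v = 0
D = EG - F^2 = 2 + 4*u + 4*u*v + 4*u^2 + 8*u^2*v + 4*u^2*v^2 + u^4
expanded: Gamma^u_uu = (G E_u - 2F F_u + F E_v)/(2D), Gamma^u_uv = (G E_v - F G_u)/(2D), Gamma^u_vv = (2G F_v - G G_u - F G_v)/(2D), Gamma^v_uu = (2E F_u - E E_v - F E_u)/(2D), Gamma^v_uv = (E G_u - F E_v)/(2D), Gamma^v_vv = (E G_v - 2F F_v + F G_u)/(2D); substitute and cancel common factors

Answer: Gamma_uuu = (4*u*v^2 + 8*u*v + 4*u + 2*v + 2)/(u^4 + 4*u^2*v^2 + 8*u^2*v + 4*u^2 + 4*u*v + 4*u + 2), Gamma_uuv = (4*u^2*v + 4*u^2 + 2*u)/(u^4 + 4*u^2*v^2 + 8*u^2*v + 4*u^2 + 4*u*v + 4*u + 2), Gamma_uvv = 0, Gamma_vuu = (2*u^2*v + 2*u^2)/(u^4 + 4*u^2*v^2 + 8*u^2*v + 4*u^2 + 4*u*v + 4*u + 2), Gamma_vuv = 2*u^3/(u^4 + 4*u^2*v^2 + 8*u^2*v + 4*u^2 + 4*u*v + 4*u + 2), Gamma_vvv = 0


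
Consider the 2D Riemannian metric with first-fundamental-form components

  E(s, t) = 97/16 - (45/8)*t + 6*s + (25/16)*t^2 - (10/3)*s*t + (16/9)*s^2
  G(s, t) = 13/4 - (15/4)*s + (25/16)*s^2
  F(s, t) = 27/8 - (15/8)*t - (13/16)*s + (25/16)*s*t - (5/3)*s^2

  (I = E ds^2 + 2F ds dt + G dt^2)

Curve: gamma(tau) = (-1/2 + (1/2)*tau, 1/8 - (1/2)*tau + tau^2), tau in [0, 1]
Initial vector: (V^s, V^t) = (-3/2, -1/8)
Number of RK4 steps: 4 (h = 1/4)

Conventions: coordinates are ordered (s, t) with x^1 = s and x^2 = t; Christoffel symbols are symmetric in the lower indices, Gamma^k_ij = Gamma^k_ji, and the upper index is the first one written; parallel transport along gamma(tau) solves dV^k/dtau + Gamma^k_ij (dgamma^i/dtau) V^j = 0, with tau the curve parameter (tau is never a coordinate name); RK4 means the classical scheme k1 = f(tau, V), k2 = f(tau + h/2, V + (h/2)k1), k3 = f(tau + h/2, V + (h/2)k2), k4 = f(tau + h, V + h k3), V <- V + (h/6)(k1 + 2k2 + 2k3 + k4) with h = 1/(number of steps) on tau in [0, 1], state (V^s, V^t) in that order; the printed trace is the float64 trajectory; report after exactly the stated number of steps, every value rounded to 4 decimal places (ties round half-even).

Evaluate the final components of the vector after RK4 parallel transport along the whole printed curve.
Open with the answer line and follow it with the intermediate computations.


Answer: V^s = -1.5158, V^t = -0.1137

gamma'(tau) = (1/2, -1/2 + 2*tau); f(tau, V)^k = -Gamma^k_ij(gamma(tau)) gamma'^i(tau) V^j; h = 1/4; intermediate values shown to 6 dp
curve data and Christoffel symbols at the stage parameters:
  tau = 0.000000: gamma = (-0.500000, 0.125000), gamma' = (0.500000, -0.500000); Gamma_sss = 0.251950, Gamma_sst = -0.236204, Gamma_stt = 0.000000, Gamma_tss = 0.375167, Gamma_tst = -0.351719, Gamma_ttt = 0.000000
  tau = 0.125000: gamma = (-0.437500, 0.078125), gamma' = (0.500000, -0.250000); Gamma_sss = 0.273413, Gamma_sst = -0.256324, Gamma_stt = 0.000000, Gamma_tss = 0.356684, Gamma_tst = -0.334392, Gamma_ttt = 0.000000
  tau = 0.250000: gamma = (-0.375000, 0.062500), gamma' = (0.500000, 0.000000); Gamma_sss = 0.290591, Gamma_sst = -0.272429, Gamma_stt = 0.000000, Gamma_tss = 0.342192, Gamma_tst = -0.320805, Gamma_ttt = 0.000000
  tau = 0.375000: gamma = (-0.312500, 0.078125), gamma' = (0.500000, 0.250000); Gamma_sss = 0.305025, Gamma_sst = -0.285961, Gamma_stt = 0.000000, Gamma_tss = 0.332255, Gamma_tst = -0.311489, Gamma_ttt = 0.000000
  tau = 0.500000: gamma = (-0.250000, 0.125000), gamma' = (0.500000, 0.500000); Gamma_sss = 0.317870, Gamma_sst = -0.298003, Gamma_stt = 0.000000, Gamma_tss = 0.327274, Gamma_tst = -0.306820, Gamma_ttt = 0.000000
  tau = 0.625000: gamma = (-0.187500, 0.203125), gamma' = (0.500000, 0.750000); Gamma_sss = 0.329908, Gamma_sst = -0.309288, Gamma_stt = 0.000000, Gamma_tss = 0.327693, Gamma_tst = -0.307213, Gamma_ttt = 0.000000
  tau = 0.750000: gamma = (-0.125000, 0.312500), gamma' = (0.500000, 1.000000); Gamma_sss = 0.341525, Gamma_sst = -0.320180, Gamma_stt = 0.000000, Gamma_tss = 0.334169, Gamma_tst = -0.313284, Gamma_ttt = 0.000000
  tau = 0.875000: gamma = (-0.062500, 0.453125), gamma' = (0.500000, 1.250000); Gamma_sss = 0.352598, Gamma_sst = -0.330561, Gamma_stt = 0.000000, Gamma_tss = 0.347721, Gamma_tst = -0.325988, Gamma_ttt = 0.000000
  tau = 1.000000: gamma = (0.000000, 0.625000), gamma' = (0.500000, 1.500000); Gamma_sss = 0.362170, Gamma_sst = -0.339534, Gamma_stt = 0.000000, Gamma_tss = 0.369875, Gamma_tst = -0.346758, Gamma_ttt = 0.000000
step 0: V^s = -1.5000, V^t = -0.1250
step 1: k1 = (0.351353, 0.523182), k2 = (0.284724, 0.371441), k3 = (0.283965, 0.370451), k4 = (0.203217, 0.239302); V <- V + (h/6)(k1 + 2k2 + 2k3 + k4): V^s = -1.4295, V^t = -0.0314
step 2: k1 = (0.203422, 0.239544), k2 = (0.113552, 0.123689), k3 = (0.112392, 0.122425), k4 = (0.013802, 0.014210); V <- V + (h/6)(k1 + 2k2 + 2k3 + k4): V^s = -1.4016, V^t = -0.0003
step 3: k1 = (0.013875, 0.014285), k2 = (-0.093584, -0.092956), k3 = (-0.096557, -0.095909), k4 = (-0.216924, -0.212251); V <- V + (h/6)(k1 + 2k2 + 2k3 + k4): V^s = -1.4259, V^t = -0.0243
step 4: k1 = (-0.216950, -0.212277), k2 = (-0.352633, -0.347755), k3 = (-0.359450, -0.354478), k4 = (-0.516679, -0.527672); V <- V + (h/6)(k1 + 2k2 + 2k3 + k4): V^s = -1.5158, V^t = -0.1137


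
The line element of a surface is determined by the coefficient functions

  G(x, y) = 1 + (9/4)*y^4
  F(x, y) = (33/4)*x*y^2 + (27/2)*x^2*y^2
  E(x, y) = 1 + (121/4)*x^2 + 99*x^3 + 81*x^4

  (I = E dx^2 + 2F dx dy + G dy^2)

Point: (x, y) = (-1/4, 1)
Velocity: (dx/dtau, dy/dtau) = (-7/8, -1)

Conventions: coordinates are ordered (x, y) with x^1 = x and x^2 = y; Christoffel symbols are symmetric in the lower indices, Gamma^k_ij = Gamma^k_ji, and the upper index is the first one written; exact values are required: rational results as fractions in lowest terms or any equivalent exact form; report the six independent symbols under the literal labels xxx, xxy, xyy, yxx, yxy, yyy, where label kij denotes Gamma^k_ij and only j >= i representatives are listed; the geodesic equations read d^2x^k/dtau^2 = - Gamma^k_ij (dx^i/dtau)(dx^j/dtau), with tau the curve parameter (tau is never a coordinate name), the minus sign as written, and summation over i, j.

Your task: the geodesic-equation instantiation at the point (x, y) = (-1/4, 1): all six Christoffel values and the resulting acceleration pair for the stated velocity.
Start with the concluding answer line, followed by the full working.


Answer: Gamma_xxx = -16/77, Gamma_xxy = 0, Gamma_xyy = -48/77, Gamma_yxx = 384/1001, Gamma_yxy = 0, Gamma_yyy = 1152/1001; accelerations (d^2x/dtau^2, d^2y/dtau^2) = (241/308, -1446/1001)

E = 425/256, F = -39/32, G = 13/4 at the point
E_x = -13/8, E_y = 0, F_x = 3/2, F_y = -39/16, G_x = 0, G_y = 9
EG - F^2 = 1001/256;  g^inv = (256/1001) * [[13/4, 39/32], [39/32, 425/256]]
first-kind symbols [ij,l] = (1/2)(d_i g_jl + d_j g_il - d_l g_ij): [xx,x] = E_x/2 = -13/16, [xx,y] = F_x - E_y/2 = 3/2, [xy,x] = E_y/2 = 0, [xy,y] = G_x/2 = 0, [yy,x] = F_y - G_x/2 = -39/16, [yy,y] = G_y/2 = 9/2
Gamma^x_ij = (G*[ij,x] - F*[ij,y])/(EG - F^2), Gamma^y_ij = (E*[ij,y] - F*[ij,x])/(EG - F^2)
Gamma_xxx = -16/77, Gamma_xxy = 0, Gamma_xyy = -48/77, Gamma_yxx = 384/1001, Gamma_yxy = 0, Gamma_yyy = 1152/1001
d^2x/dtau^2 = -(Gamma_xxx*(-7/8)^2 + 2*Gamma_xxy*(-7/8)*(-1) + Gamma_xyy*(-1)^2) = 241/308
d^2y/dtau^2 = -(Gamma_yxx*(-7/8)^2 + 2*Gamma_yxy*(-7/8)*(-1) + Gamma_yyy*(-1)^2) = -1446/1001


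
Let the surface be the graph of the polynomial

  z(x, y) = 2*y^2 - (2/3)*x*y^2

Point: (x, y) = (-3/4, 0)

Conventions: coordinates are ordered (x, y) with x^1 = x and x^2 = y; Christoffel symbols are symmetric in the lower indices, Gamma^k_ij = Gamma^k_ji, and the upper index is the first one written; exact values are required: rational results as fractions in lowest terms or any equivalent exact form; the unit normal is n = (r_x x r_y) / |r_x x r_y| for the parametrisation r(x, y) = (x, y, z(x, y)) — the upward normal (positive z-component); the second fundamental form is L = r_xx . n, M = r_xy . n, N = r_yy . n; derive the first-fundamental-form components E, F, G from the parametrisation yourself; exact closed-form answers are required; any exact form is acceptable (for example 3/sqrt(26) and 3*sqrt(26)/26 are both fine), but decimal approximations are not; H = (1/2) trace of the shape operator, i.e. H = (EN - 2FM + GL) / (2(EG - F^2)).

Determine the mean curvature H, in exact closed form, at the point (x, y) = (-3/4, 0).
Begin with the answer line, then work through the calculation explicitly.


Answer: H = 5/2

z_x = 0, z_y = 0, z_xx = 0, z_xy = 0, z_yy = 5
E = 1, F = 0, G = 1; answer radicand W^2 = 1
unnormalised second-form numerators: l = 0, m = 0, n = 5; L = l/sqrt(1), and similarly M = m/sqrt(W^2), N = n/sqrt(W^2)
H = (E*n - 2*F*m + G*l) / (2*(EG - F^2)*sqrt(W^2)); E*n - 2*F*m + G*l = 5, EG - F^2 = 1, so H = (5/2)/sqrt(1)


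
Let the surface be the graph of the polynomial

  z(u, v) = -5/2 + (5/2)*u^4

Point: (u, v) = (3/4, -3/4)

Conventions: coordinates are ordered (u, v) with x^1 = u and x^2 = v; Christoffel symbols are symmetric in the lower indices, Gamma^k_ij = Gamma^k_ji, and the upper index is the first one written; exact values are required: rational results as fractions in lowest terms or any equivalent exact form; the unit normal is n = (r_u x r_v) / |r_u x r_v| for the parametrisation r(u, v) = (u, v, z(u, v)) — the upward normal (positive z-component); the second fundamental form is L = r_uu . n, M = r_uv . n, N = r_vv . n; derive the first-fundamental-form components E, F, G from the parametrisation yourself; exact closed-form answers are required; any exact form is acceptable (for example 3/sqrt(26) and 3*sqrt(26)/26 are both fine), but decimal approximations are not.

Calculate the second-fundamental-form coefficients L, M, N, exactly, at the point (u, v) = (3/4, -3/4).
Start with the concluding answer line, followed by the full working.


Answer: L = 540*sqrt(19249)/19249, M = 0, N = 0

z_u = 135/32, z_v = 0, z_uu = 135/8, z_uv = 0, z_vv = 0
E = 19249/1024, F = 0, G = 1; answer radicand W^2 = 19249/1024
unnormalised second-form numerators: l = 135/8, m = 0, n = 0; L = l/sqrt(19249/1024), and similarly M = m/sqrt(W^2), N = n/sqrt(W^2)


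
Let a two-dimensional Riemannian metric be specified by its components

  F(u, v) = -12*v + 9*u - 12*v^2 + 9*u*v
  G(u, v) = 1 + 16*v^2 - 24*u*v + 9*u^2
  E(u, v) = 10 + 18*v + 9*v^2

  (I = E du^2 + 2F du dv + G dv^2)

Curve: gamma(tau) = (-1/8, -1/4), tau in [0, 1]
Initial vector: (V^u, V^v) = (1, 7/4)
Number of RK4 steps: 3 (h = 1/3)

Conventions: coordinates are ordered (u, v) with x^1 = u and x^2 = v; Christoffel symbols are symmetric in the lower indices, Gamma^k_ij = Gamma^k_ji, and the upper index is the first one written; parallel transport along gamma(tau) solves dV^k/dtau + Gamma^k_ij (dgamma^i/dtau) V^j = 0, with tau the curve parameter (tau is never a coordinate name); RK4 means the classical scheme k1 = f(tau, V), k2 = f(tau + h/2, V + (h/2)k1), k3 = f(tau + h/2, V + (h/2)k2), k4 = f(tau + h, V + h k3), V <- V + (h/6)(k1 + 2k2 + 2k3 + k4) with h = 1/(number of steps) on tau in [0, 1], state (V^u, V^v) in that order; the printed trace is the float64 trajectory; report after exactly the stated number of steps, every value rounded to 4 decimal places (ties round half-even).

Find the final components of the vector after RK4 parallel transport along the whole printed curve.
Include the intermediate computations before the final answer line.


gamma'(tau) = (0, 0); f(tau, V)^k = -Gamma^k_ij(gamma(tau)) gamma'^i(tau) V^j; h = 1/3; intermediate values shown to 6 dp
curve data and Christoffel symbols at the stage parameters:
  tau = 0.000000: gamma = (-0.125000, -0.250000), gamma' = (0.000000, 0.000000); Gamma_uuu = 0.000000, Gamma_uuv = 1.046005, Gamma_uvv = -1.394673, Gamma_vuu = 0.000000, Gamma_vuv = 0.290557, Gamma_vvv = -0.387409
  tau = 0.166667: gamma = (-0.125000, -0.250000), gamma' = (0.000000, 0.000000); Gamma_uuu = 0.000000, Gamma_uuv = 1.046005, Gamma_uvv = -1.394673, Gamma_vuu = 0.000000, Gamma_vuv = 0.290557, Gamma_vvv = -0.387409
  tau = 0.333333: gamma = (-0.125000, -0.250000), gamma' = (0.000000, 0.000000); Gamma_uuu = 0.000000, Gamma_uuv = 1.046005, Gamma_uvv = -1.394673, Gamma_vuu = 0.000000, Gamma_vuv = 0.290557, Gamma_vvv = -0.387409
  tau = 0.500000: gamma = (-0.125000, -0.250000), gamma' = (0.000000, 0.000000); Gamma_uuu = 0.000000, Gamma_uuv = 1.046005, Gamma_uvv = -1.394673, Gamma_vuu = 0.000000, Gamma_vuv = 0.290557, Gamma_vvv = -0.387409
  tau = 0.666667: gamma = (-0.125000, -0.250000), gamma' = (0.000000, 0.000000); Gamma_uuu = 0.000000, Gamma_uuv = 1.046005, Gamma_uvv = -1.394673, Gamma_vuu = 0.000000, Gamma_vuv = 0.290557, Gamma_vvv = -0.387409
  tau = 0.833333: gamma = (-0.125000, -0.250000), gamma' = (0.000000, 0.000000); Gamma_uuu = 0.000000, Gamma_uuv = 1.046005, Gamma_uvv = -1.394673, Gamma_vuu = 0.000000, Gamma_vuv = 0.290557, Gamma_vvv = -0.387409
  tau = 1.000000: gamma = (-0.125000, -0.250000), gamma' = (0.000000, 0.000000); Gamma_uuu = 0.000000, Gamma_uuv = 1.046005, Gamma_uvv = -1.394673, Gamma_vuu = 0.000000, Gamma_vuv = 0.290557, Gamma_vvv = -0.387409
step 0: V^u = 1.0000, V^v = 1.7500
step 1: k1 = (0.000000, 0.000000), k2 = (0.000000, 0.000000), k3 = (0.000000, 0.000000), k4 = (0.000000, 0.000000); V <- V + (h/6)(k1 + 2k2 + 2k3 + k4): V^u = 1.0000, V^v = 1.7500
step 2: k1 = (0.000000, 0.000000), k2 = (0.000000, 0.000000), k3 = (0.000000, 0.000000), k4 = (0.000000, 0.000000); V <- V + (h/6)(k1 + 2k2 + 2k3 + k4): V^u = 1.0000, V^v = 1.7500
step 3: k1 = (0.000000, 0.000000), k2 = (0.000000, 0.000000), k3 = (0.000000, 0.000000), k4 = (0.000000, 0.000000); V <- V + (h/6)(k1 + 2k2 + 2k3 + k4): V^u = 1.0000, V^v = 1.7500

Answer: V^u = 1.0000, V^v = 1.7500


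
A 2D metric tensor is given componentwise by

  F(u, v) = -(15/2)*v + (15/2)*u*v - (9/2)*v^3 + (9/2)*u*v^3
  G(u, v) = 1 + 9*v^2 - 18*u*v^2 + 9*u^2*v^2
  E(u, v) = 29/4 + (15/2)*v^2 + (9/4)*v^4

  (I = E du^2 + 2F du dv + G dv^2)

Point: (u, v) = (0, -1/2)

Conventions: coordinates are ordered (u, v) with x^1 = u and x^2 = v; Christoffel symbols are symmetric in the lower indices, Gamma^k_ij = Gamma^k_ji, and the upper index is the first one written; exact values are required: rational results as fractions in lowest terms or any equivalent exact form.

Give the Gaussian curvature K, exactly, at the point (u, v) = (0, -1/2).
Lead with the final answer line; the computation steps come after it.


Answer: K = -9216/543169

E = 593/64, F = 69/16, G = 13/4, EG - F^2 = 737/64 at the point
E_u = 0, E_v = -69/8, F_u = -69/16, F_v = -87/8, G_u = -9/2, G_v = -9
E_vv = 87/4, F_uv = 87/8, G_uu = 9/2
Using the Brioschi determinant formula for K from the metric derivatives:
M1 = [[-E_vv/2 + F_uv - G_uu/2, E_u/2, F_u - E_v/2], [F_v - G_u/2, E, F], [G_v/2, F, G]] = [[-9/4, 0, 0], [-69/8, 593/64, 69/16], [-9/2, 69/16, 13/4]]; det M1 = -6633/256
M2 = [[0, E_v/2, G_u/2], [E_v/2, E, F], [G_u/2, F, G]] = [[0, -69/16, -9/4], [-69/16, 593/64, 69/16], [-9/4, 69/16, 13/4]]; det M2 = -6057/256
det M1 - det M2 = -9/4; K = -9/4 / (737/64)^2 = -9216/543169


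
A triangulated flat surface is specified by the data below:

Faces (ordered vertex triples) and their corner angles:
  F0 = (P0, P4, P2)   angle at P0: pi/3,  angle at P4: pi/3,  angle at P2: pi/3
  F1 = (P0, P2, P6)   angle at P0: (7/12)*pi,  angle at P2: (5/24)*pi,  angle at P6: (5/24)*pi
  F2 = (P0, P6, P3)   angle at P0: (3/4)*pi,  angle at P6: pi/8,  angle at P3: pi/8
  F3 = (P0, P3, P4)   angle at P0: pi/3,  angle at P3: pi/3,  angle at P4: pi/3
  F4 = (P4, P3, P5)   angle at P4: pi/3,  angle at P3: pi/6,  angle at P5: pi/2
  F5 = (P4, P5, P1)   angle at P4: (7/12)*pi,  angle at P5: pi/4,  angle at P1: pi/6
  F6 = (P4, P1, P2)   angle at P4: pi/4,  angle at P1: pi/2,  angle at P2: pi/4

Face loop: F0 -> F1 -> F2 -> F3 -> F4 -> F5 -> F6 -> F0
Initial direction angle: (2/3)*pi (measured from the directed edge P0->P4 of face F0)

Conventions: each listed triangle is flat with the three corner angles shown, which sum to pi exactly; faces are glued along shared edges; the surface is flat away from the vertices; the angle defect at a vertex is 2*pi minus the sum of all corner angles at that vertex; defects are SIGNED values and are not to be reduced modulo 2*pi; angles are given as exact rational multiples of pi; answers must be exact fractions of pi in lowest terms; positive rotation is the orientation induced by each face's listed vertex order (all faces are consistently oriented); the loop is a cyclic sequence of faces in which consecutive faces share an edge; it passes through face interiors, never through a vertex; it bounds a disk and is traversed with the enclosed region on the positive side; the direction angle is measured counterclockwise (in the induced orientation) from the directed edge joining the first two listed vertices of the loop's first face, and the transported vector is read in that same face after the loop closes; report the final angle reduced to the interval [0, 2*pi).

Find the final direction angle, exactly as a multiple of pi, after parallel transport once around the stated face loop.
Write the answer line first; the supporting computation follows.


Answer: final direction angle = (5/6)*pi

enclosed vertex P0: corner angles sum to 2*pi, defect = 2*pi - 2*pi = 0
enclosed vertex P4: corner angles sum to (11/6)*pi, defect = 2*pi - (11/6)*pi = pi/6
by Gauss-Bonnet the loop rotates the vector by the enclosed defect sum (positive orientation, mod 2*pi)
final angle = (2/3)*pi + pi/6 = (5/6)*pi (mod 2*pi)


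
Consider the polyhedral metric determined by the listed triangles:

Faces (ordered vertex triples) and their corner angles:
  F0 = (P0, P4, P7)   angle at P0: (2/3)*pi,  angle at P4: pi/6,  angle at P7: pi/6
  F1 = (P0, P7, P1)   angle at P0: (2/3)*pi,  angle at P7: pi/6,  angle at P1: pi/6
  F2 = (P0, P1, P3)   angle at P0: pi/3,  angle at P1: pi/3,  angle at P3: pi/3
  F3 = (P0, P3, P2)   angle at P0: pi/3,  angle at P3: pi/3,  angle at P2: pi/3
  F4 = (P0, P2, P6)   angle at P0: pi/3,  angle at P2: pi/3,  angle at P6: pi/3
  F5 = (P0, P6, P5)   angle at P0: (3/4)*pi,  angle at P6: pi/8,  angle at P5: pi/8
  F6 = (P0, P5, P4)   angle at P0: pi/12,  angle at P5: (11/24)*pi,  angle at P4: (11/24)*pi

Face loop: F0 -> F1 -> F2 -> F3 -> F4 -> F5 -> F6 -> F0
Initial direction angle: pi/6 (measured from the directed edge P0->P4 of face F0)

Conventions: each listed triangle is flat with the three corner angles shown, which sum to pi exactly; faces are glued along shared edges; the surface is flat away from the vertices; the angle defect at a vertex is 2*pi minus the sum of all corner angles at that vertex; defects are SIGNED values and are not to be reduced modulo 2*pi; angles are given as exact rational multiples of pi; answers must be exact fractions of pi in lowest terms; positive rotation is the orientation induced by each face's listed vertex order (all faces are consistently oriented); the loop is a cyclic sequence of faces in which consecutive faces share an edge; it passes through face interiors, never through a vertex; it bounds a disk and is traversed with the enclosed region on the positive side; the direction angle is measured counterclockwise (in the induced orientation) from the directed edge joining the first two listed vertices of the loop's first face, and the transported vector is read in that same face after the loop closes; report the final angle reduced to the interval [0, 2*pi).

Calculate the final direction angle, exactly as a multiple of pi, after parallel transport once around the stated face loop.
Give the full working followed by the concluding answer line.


enclosed vertex P0: corner angles sum to (19/6)*pi, defect = 2*pi - (19/6)*pi = (-7/6)*pi
the rotation equals the total enclosed defect, so the final angle is initial + defects (mod 2*pi)
final angle = pi/6 - (7/6)*pi = pi (mod 2*pi)

Answer: final direction angle = pi


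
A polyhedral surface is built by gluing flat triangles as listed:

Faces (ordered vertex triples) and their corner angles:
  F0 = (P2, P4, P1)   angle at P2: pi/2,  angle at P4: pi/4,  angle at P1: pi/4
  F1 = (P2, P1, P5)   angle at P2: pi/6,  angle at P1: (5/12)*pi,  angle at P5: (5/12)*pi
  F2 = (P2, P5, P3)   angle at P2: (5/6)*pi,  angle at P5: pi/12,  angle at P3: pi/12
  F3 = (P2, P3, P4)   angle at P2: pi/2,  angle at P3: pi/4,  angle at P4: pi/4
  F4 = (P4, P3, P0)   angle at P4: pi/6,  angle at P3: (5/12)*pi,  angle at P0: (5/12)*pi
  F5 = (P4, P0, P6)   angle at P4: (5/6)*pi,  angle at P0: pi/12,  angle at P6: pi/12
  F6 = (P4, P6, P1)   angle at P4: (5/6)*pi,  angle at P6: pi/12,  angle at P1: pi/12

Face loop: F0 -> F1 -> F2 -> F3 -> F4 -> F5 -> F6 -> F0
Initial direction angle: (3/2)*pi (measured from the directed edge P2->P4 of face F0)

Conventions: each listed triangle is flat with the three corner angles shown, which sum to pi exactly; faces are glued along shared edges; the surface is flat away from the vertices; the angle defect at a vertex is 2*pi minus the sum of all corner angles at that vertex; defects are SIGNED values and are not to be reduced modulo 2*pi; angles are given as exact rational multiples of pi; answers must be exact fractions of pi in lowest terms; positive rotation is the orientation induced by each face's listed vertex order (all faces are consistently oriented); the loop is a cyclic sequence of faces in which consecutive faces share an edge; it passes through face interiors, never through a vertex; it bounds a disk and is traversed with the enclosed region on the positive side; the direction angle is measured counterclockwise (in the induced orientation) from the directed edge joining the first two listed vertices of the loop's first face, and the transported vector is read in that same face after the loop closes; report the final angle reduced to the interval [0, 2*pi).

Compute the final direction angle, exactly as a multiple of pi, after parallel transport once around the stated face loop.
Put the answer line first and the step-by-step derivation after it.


Answer: final direction angle = (7/6)*pi

enclosed vertex P2: corner angles sum to 2*pi, defect = 2*pi - 2*pi = 0
enclosed vertex P4: corner angles sum to (7/3)*pi, defect = 2*pi - (7/3)*pi = -pi/3
holonomy = initial angle + sum of enclosed defects (mod 2*pi), positive in the induced orientation
final angle = (3/2)*pi - pi/3 = (7/6)*pi (mod 2*pi)


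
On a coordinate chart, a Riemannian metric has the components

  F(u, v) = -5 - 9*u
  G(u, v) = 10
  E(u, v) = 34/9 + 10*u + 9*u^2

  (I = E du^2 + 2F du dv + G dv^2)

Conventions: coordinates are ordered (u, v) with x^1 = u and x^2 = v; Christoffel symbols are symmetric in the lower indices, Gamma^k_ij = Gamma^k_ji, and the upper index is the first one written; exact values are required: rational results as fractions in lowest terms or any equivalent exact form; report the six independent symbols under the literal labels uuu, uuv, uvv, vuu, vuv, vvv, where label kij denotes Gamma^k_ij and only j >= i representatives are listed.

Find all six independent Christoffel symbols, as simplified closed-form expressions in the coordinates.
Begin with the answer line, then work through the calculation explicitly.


Answer: Gamma_uuu = (81*u + 45)/(81*u^2 + 90*u + 115), Gamma_uuv = 0, Gamma_uvv = 0, Gamma_vuu = -81/(81*u^2 + 90*u + 115), Gamma_vuv = 0, Gamma_vvv = 0

E = 34/9 + 10*u + 9*u^2; F = -5 - 9*u; G = 10
Gamma^k_ij = (1/2) g^{kl} (d_i g_jl + d_j g_il - d_l g_ij), with g^inv = (1/(EG-F^2)) [[G, -F], [-F, E]]
first partials: E_u = 10 + 18*u, E_v = 0, F_u = -9, F_v = 0, G_u = 0, G_v = 0
D = EG - F^2 = 115/9 + 10*u + 9*u^2
expanded: Gamma^u_uu = (G E_u - 2F F_u + F E_v)/(2D), Gamma^u_uv = (G E_v - F G_u)/(2D), Gamma^u_vv = (2G F_v - G G_u - F G_v)/(2D), Gamma^v_uu = (2E F_u - E E_v - F E_u)/(2D), Gamma^v_uv = (E G_u - F E_v)/(2D), Gamma^v_vv = (E G_v - 2F F_v + F G_u)/(2D); substitute and cancel common factors


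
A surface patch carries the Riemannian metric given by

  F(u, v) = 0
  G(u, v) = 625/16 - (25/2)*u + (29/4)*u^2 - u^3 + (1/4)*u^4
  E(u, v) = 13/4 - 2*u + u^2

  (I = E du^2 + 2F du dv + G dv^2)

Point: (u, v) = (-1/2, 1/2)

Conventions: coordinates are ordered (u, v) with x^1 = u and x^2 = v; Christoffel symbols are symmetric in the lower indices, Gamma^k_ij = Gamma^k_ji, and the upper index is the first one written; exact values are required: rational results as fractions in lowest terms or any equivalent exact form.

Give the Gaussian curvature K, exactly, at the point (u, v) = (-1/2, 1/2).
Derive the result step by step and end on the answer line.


E = 9/2, F = 0, G = 3025/64, EG - F^2 = 27225/128 at the point
E_u = -3, E_v = 0, F_u = 0, F_v = 0, G_u = -165/8, G_v = 0
E_vv = 0, F_uv = 0, G_uu = 73/4
Evaluate Brioschi's two determinant matrices M1, M2 and divide by (EG - F^2)^2.
M1 = [[-E_vv/2 + F_uv - G_uu/2, E_u/2, F_u - E_v/2], [F_v - G_u/2, E, F], [G_v/2, F, G]] = [[-73/8, -3/2, 0], [165/16, 9/2, 0], [0, 0, 3025/64]]; det M1 = -2477475/2048
M2 = [[0, E_v/2, G_u/2], [E_v/2, E, F], [G_u/2, F, G]] = [[0, 0, -165/16], [0, 9/2, 0], [-165/16, 0, 3025/64]]; det M2 = -245025/512
det M1 - det M2 = -1497375/2048; K = -1497375/2048 / (27225/128)^2 = -8/495

Answer: K = -8/495


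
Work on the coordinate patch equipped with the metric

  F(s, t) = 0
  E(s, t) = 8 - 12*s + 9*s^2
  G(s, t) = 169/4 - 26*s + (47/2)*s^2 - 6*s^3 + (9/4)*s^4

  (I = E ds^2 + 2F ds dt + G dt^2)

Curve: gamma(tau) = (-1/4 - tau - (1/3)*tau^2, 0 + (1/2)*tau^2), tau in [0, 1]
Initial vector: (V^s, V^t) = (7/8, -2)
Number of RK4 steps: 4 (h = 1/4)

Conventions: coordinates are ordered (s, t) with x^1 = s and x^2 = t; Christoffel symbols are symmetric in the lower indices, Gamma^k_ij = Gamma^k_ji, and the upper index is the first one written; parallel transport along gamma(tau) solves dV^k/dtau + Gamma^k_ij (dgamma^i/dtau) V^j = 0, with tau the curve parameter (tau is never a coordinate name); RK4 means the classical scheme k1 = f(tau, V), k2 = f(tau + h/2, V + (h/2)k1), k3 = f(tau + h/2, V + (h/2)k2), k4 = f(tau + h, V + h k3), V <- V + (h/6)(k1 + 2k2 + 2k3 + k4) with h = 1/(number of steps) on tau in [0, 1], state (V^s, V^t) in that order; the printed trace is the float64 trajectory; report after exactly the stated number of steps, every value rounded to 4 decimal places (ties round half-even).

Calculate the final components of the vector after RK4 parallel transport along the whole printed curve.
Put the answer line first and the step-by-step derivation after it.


Answer: V^s = 1.2797, V^t = -0.8458

gamma'(tau) = (-1 - (2/3)*tau, tau); f(tau, V)^k = -Gamma^k_ij(gamma(tau)) gamma'^i(tau) V^j; h = 1/4; intermediate values shown to 6 dp
curve data and Christoffel symbols at the stage parameters:
  tau = 0.000000: gamma = (-0.250000, 0.000000), gamma' = (-1.000000, 0.000000); Gamma_sss = -0.713514, Gamma_sst = 0.000000, Gamma_stt = 1.687162, Gamma_tss = 0.000000, Gamma_tst = -0.387665, Gamma_ttt = 0.000000
  tau = 0.125000: gamma = (-0.380208, 0.007812), gamma' = (-1.083333, 0.125000); Gamma_sss = -0.679616, Gamma_sst = 0.000000, Gamma_stt = 1.693887, Gamma_tss = 0.000000, Gamma_tst = -0.420024, Gamma_ttt = 0.000000
  tau = 0.250000: gamma = (-0.520833, 0.031250), gamma' = (-1.166667, 0.250000); Gamma_sss = -0.640300, Gamma_sst = 0.000000, Gamma_stt = 1.696488, Gamma_tss = 0.000000, Gamma_tst = -0.448194, Gamma_ttt = 0.000000
  tau = 0.375000: gamma = (-0.671875, 0.070312), gamma' = (-1.250000, 0.375000); Gamma_sss = -0.598595, Gamma_sst = 0.000000, Gamma_stt = 1.700185, Gamma_tss = 0.000000, Gamma_tst = -0.471269, Gamma_ttt = 0.000000
  tau = 0.500000: gamma = (-0.833333, 0.125000), gamma' = (-1.333333, 0.500000); Gamma_sss = -0.556701, Gamma_sst = 0.000000, Gamma_stt = 1.708763, Gamma_tss = 0.000000, Gamma_tst = -0.488688, Gamma_ttt = 0.000000
  tau = 0.625000: gamma = (-1.005208, 0.195312), gamma' = (-1.416667, 0.625000); Gamma_sss = -0.516073, Gamma_sst = 0.000000, Gamma_stt = 1.724730, Gamma_tss = 0.000000, Gamma_tst = -0.500258, Gamma_ttt = 0.000000
  tau = 0.750000: gamma = (-1.187500, 0.281250), gamma' = (-1.500000, 0.750000); Gamma_sss = -0.477585, Gamma_sst = 0.000000, Gamma_stt = 1.749591, Gamma_tss = 0.000000, Gamma_tst = -0.506131, Gamma_ttt = 0.000000
  tau = 0.875000: gamma = (-1.380208, 0.382812), gamma' = (-1.583333, 0.875000); Gamma_sss = -0.441695, Gamma_sst = 0.000000, Gamma_stt = 1.784134, Gamma_tss = 0.000000, Gamma_tst = -0.506741, Gamma_ttt = 0.000000
  tau = 1.000000: gamma = (-1.583333, 0.500000), gamma' = (-1.666667, 1.000000); Gamma_sss = -0.408575, Gamma_sst = 0.000000, Gamma_stt = 1.828657, Gamma_tss = 0.000000, Gamma_tst = -0.502715, Gamma_ttt = 0.000000
step 0: V^s = 0.8750, V^t = -2.0000
step 1: k1 = (-0.624324, 0.775330), k2 = (-0.183811, 0.907795), k3 = (-0.227858, 0.903152), k4 = (0.141397, 1.019383); V <- V + (h/6)(k1 + 2k2 + 2k3 + k4): V^s = 0.8206, V^t = -1.7743
step 2: k1 = (0.139542, 1.019717), k2 = (0.422937, 1.118232), k3 = (0.388580, 1.117238), k4 = (0.596107, 1.198355); V <- V + (h/6)(k1 + 2k2 + 2k3 + k4): V^s = 0.9189, V^t = -1.4956
step 3: k1 = (0.595779, 1.199024), k2 = (0.724407, 1.264284), k3 = (0.703858, 1.263530), k4 = (0.763715, 1.311227); V <- V + (h/6)(k1 + 2k2 + 2k3 + k4): V^s = 1.0945, V^t = -1.1804
step 4: k1 = (0.764764, 1.311598), k2 = (0.754420, 1.343196), k3 = (0.749159, 1.339454), k4 = (0.673255, 1.352786); V <- V + (h/6)(k1 + 2k2 + 2k3 + k4): V^s = 1.2797, V^t = -0.8458


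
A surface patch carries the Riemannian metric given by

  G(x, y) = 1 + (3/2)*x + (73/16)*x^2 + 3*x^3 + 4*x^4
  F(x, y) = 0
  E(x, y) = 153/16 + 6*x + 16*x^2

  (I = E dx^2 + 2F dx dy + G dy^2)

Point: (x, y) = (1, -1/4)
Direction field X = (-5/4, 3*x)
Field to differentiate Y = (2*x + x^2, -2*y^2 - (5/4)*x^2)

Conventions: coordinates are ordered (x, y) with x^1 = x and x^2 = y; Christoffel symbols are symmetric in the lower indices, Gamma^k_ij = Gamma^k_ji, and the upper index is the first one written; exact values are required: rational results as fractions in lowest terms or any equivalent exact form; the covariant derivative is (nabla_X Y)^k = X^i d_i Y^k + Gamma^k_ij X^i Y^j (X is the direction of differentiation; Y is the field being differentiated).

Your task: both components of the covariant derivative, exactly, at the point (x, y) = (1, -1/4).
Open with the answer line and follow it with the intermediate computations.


Answer: (nabla_X Y)^x = -3983/808, (nabla_X Y)^y = 9457/480

E = 505/16, F = 0, G = 225/16 at the point
E_x = 38, E_y = 0, F_x = 0, F_y = 0, G_x = 285/8, G_y = 0
EG - F^2 = 113625/256;  g^inv = (256/113625) * [[225/16, 0], [0, 505/16]]
first-kind symbols [ij,l] = (1/2)(d_i g_jl + d_j g_il - d_l g_ij): [xx,x] = E_x/2 = 19, [xx,y] = F_x - E_y/2 = 0, [xy,x] = E_y/2 = 0, [xy,y] = G_x/2 = 285/16, [yy,x] = F_y - G_x/2 = -285/16, [yy,y] = G_y/2 = 0
Gamma^x_ij = (G*[ij,x] - F*[ij,y])/(EG - F^2), Gamma^y_ij = (E*[ij,y] - F*[ij,x])/(EG - F^2)
Gamma_xxx = 304/505, Gamma_xxy = 0, Gamma_xyy = -57/101, Gamma_yxx = 0, Gamma_yxy = 19/15, Gamma_yyy = 0
X = (-5/4, 3), Y = (3, -11/8) at the point


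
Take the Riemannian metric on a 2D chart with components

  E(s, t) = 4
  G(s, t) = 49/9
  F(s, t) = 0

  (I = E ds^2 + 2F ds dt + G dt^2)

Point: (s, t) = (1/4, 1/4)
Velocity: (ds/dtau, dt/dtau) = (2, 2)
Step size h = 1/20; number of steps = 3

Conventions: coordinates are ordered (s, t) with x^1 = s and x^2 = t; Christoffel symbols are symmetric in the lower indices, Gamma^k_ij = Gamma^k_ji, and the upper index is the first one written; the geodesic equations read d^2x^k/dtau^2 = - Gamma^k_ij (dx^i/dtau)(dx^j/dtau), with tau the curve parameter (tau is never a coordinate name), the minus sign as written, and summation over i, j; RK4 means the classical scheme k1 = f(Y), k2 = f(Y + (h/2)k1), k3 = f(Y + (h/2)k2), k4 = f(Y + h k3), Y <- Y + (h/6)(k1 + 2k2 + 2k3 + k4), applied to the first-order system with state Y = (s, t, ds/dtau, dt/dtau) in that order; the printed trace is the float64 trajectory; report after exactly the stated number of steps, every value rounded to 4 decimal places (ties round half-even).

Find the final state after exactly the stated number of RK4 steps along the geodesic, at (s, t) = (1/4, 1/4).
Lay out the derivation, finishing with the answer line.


f(Y) = (ds/dtau, dt/dtau, -Gamma^s_ij Y'^i Y'^j, -Gamma^t_ij Y'^i Y'^j) with the Gammas evaluated at the stage position; h = 0.050000; intermediate values shown to 6 dp
step 0: s = 0.2500, t = 0.2500, ds/dtau = 2.0000, dt/dtau = 2.0000
step 1:
  k1: at (s, t) = (0.250000, 0.250000), (ds/dtau, dt/dtau) = (2.000000, 2.000000); Gamma_sss = 0.000000, Gamma_sst = 0.000000, Gamma_stt = 0.000000, Gamma_tss = 0.000000, Gamma_tst = 0.000000, Gamma_ttt = 0.000000; k1 = (2.000000, 2.000000, 0.000000, 0.000000)
  k2: at (s, t) = (0.300000, 0.300000), (ds/dtau, dt/dtau) = (2.000000, 2.000000); Gamma_sss = 0.000000, Gamma_sst = 0.000000, Gamma_stt = 0.000000, Gamma_tss = 0.000000, Gamma_tst = 0.000000, Gamma_ttt = 0.000000; k2 = (2.000000, 2.000000, 0.000000, 0.000000)
  k3: at (s, t) = (0.300000, 0.300000), (ds/dtau, dt/dtau) = (2.000000, 2.000000); Gamma_sss = 0.000000, Gamma_sst = 0.000000, Gamma_stt = 0.000000, Gamma_tss = 0.000000, Gamma_tst = 0.000000, Gamma_ttt = 0.000000; k3 = (2.000000, 2.000000, 0.000000, 0.000000)
  k4: at (s, t) = (0.350000, 0.350000), (ds/dtau, dt/dtau) = (2.000000, 2.000000); Gamma_sss = 0.000000, Gamma_sst = 0.000000, Gamma_stt = 0.000000, Gamma_tss = 0.000000, Gamma_tst = 0.000000, Gamma_ttt = 0.000000; k4 = (2.000000, 2.000000, 0.000000, 0.000000)
  Y <- Y + (h/6)(k1 + 2k2 + 2k3 + k4): s = 0.3500, t = 0.3500, ds/dtau = 2.0000, dt/dtau = 2.0000
step 2:
  k1: at (s, t) = (0.350000, 0.350000), (ds/dtau, dt/dtau) = (2.000000, 2.000000); Gamma_sss = 0.000000, Gamma_sst = 0.000000, Gamma_stt = 0.000000, Gamma_tss = 0.000000, Gamma_tst = 0.000000, Gamma_ttt = 0.000000; k1 = (2.000000, 2.000000, 0.000000, 0.000000)
  k2: at (s, t) = (0.400000, 0.400000), (ds/dtau, dt/dtau) = (2.000000, 2.000000); Gamma_sss = 0.000000, Gamma_sst = 0.000000, Gamma_stt = 0.000000, Gamma_tss = 0.000000, Gamma_tst = 0.000000, Gamma_ttt = 0.000000; k2 = (2.000000, 2.000000, 0.000000, 0.000000)
  k3: at (s, t) = (0.400000, 0.400000), (ds/dtau, dt/dtau) = (2.000000, 2.000000); Gamma_sss = 0.000000, Gamma_sst = 0.000000, Gamma_stt = 0.000000, Gamma_tss = 0.000000, Gamma_tst = 0.000000, Gamma_ttt = 0.000000; k3 = (2.000000, 2.000000, 0.000000, 0.000000)
  k4: at (s, t) = (0.450000, 0.450000), (ds/dtau, dt/dtau) = (2.000000, 2.000000); Gamma_sss = 0.000000, Gamma_sst = 0.000000, Gamma_stt = 0.000000, Gamma_tss = 0.000000, Gamma_tst = 0.000000, Gamma_ttt = 0.000000; k4 = (2.000000, 2.000000, 0.000000, 0.000000)
  Y <- Y + (h/6)(k1 + 2k2 + 2k3 + k4): s = 0.4500, t = 0.4500, ds/dtau = 2.0000, dt/dtau = 2.0000
step 3:
  k1: at (s, t) = (0.450000, 0.450000), (ds/dtau, dt/dtau) = (2.000000, 2.000000); Gamma_sss = 0.000000, Gamma_sst = 0.000000, Gamma_stt = 0.000000, Gamma_tss = 0.000000, Gamma_tst = 0.000000, Gamma_ttt = 0.000000; k1 = (2.000000, 2.000000, 0.000000, 0.000000)
  k2: at (s, t) = (0.500000, 0.500000), (ds/dtau, dt/dtau) = (2.000000, 2.000000); Gamma_sss = 0.000000, Gamma_sst = 0.000000, Gamma_stt = 0.000000, Gamma_tss = 0.000000, Gamma_tst = 0.000000, Gamma_ttt = 0.000000; k2 = (2.000000, 2.000000, 0.000000, 0.000000)
  k3: at (s, t) = (0.500000, 0.500000), (ds/dtau, dt/dtau) = (2.000000, 2.000000); Gamma_sss = 0.000000, Gamma_sst = 0.000000, Gamma_stt = 0.000000, Gamma_tss = 0.000000, Gamma_tst = 0.000000, Gamma_ttt = 0.000000; k3 = (2.000000, 2.000000, 0.000000, 0.000000)
  k4: at (s, t) = (0.550000, 0.550000), (ds/dtau, dt/dtau) = (2.000000, 2.000000); Gamma_sss = 0.000000, Gamma_sst = 0.000000, Gamma_stt = 0.000000, Gamma_tss = 0.000000, Gamma_tst = 0.000000, Gamma_ttt = 0.000000; k4 = (2.000000, 2.000000, 0.000000, 0.000000)
  Y <- Y + (h/6)(k1 + 2k2 + 2k3 + k4): s = 0.5500, t = 0.5500, ds/dtau = 2.0000, dt/dtau = 2.0000

Answer: s = 0.5500, t = 0.5500, ds/dtau = 2.0000, dt/dtau = 2.0000
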